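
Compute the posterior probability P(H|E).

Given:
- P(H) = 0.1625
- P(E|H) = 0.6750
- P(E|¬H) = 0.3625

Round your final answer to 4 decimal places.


Bayes' theorem: P(H|E) = P(E|H) × P(H) / P(E)

Step 1: Calculate P(E) using law of total probability
P(E) = P(E|H)P(H) + P(E|¬H)P(¬H)
     = 0.6750 × 0.1625 + 0.3625 × 0.8375
     = 0.10968750 + 0.30359375
     = 0.41328125

Step 2: Apply Bayes' theorem
P(H|E) = P(E|H) × P(H) / P(E)
       = 0.10968750 / 0.41328125
       = 0.2654


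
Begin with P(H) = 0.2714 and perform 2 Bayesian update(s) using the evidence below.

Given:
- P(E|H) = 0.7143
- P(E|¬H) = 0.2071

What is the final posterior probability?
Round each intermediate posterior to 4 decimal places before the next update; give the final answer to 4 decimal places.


Sequential Bayesian updating:

Initial prior: P(H) = 0.2714

Update 1:
  P(E) = 0.7143 × 0.2714 + 0.2071 × 0.7286 = 0.19386102 + 0.15089306 = 0.34475408
  P(H|E) = 0.19386102 / 0.34475408 = 0.5623

Update 2:
  P(E) = 0.7143 × 0.5623 + 0.2071 × 0.4377 = 0.40165089 + 0.09064767 = 0.49229856
  P(H|E) = 0.40165089 / 0.49229856 = 0.8159

Final posterior: 0.8159


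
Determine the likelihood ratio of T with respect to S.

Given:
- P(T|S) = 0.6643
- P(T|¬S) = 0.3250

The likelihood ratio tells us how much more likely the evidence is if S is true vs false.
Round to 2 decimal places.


Likelihood Ratio (LR) = P(T|S) / P(T|¬S)

LR = 0.6643 / 0.3250
   = 2.04

The evidence is 2.04 times more likely if S is true than if S is false.
Because LR exceeds 1, T is evidence for S.


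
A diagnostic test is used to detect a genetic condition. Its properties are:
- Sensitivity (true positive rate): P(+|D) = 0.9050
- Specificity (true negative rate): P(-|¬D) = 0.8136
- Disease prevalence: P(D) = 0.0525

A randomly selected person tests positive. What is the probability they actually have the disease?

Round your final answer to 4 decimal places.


Let D = has disease, + = positive test

Given:
- P(D) = 0.0525 (prevalence)
- P(+|D) = 0.9050 (sensitivity)
- P(-|¬D) = 0.8136 (specificity)
- P(+|¬D) = 0.1864 (false positive rate = 1 - specificity)

Step 1: Find P(+)
P(+) = P(+|D)P(D) + P(+|¬D)P(¬D)
     = 0.9050 × 0.0525 + 0.1864 × 0.9475
     = 0.04751250 + 0.17661400
     = 0.22412650

Step 2: Apply Bayes' theorem for P(D|+)
P(D|+) = P(+|D)P(D) / P(+)
       = 0.04751250 / 0.22412650
       = 0.2120


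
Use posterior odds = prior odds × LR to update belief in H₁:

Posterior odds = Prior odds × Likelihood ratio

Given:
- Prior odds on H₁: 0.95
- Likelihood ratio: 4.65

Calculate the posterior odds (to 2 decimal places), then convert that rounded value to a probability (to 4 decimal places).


Step 1: Calculate posterior odds
Posterior odds = Prior odds × LR
               = 0.95 × 4.65
               = 4.42

Step 2: Convert to probability
P(H₁|E) = Posterior odds / (1 + Posterior odds)
       = 4.42 / (1 + 4.42)
       = 4.42 / 5.42
       = 0.8155

The evidence increased P(H₁) from 0.4872 to 0.8155.


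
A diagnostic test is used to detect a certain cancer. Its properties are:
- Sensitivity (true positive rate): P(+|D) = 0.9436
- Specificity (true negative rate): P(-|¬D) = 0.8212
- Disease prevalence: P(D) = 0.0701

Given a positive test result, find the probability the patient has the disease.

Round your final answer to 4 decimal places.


Let D = has disease, + = positive test

Given:
- P(D) = 0.0701 (prevalence)
- P(+|D) = 0.9436 (sensitivity)
- P(-|¬D) = 0.8212 (specificity)
- P(+|¬D) = 0.1788 (false positive rate = 1 - specificity)

Step 1: Find P(+)
P(+) = P(+|D)P(D) + P(+|¬D)P(¬D)
     = 0.9436 × 0.0701 + 0.1788 × 0.9299
     = 0.06614636 + 0.16626612
     = 0.23241248

Step 2: Apply Bayes' theorem for P(D|+)
P(D|+) = P(+|D)P(D) / P(+)
       = 0.06614636 / 0.23241248
       = 0.2846


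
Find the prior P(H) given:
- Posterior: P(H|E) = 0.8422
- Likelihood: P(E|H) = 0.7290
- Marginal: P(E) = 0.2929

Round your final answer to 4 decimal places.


From Bayes' theorem: P(H|E) = P(E|H) × P(H) / P(E)

Rearranging for P(H):
P(H) = P(H|E) × P(E) / P(E|H)
     = 0.8422 × 0.2929 / 0.7290
     = 0.24668038 / 0.7290
     = 0.3384


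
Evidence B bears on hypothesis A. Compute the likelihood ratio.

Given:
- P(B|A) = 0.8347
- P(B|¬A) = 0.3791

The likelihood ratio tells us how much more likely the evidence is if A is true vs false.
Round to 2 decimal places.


Likelihood Ratio (LR) = P(B|A) / P(B|¬A)

LR = 0.8347 / 0.3791
   = 2.20

The evidence is 2.20 times more likely if A is true than if A is false.
LR > 1, so observing B raises the odds in favor of A.


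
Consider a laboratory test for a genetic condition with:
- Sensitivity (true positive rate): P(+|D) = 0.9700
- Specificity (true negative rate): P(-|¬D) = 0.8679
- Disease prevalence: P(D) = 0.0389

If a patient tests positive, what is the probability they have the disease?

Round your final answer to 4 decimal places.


Let D = has disease, + = positive test

Given:
- P(D) = 0.0389 (prevalence)
- P(+|D) = 0.9700 (sensitivity)
- P(-|¬D) = 0.8679 (specificity)
- P(+|¬D) = 0.1321 (false positive rate = 1 - specificity)

Step 1: Find P(+)
P(+) = P(+|D)P(D) + P(+|¬D)P(¬D)
     = 0.9700 × 0.0389 + 0.1321 × 0.9611
     = 0.03773300 + 0.12696131
     = 0.16469431

Step 2: Apply Bayes' theorem for P(D|+)
P(D|+) = P(+|D)P(D) / P(+)
       = 0.03773300 / 0.16469431
       = 0.2291


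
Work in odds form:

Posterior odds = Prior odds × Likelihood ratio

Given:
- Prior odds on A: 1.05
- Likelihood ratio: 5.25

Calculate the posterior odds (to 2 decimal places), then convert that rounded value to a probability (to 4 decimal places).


Step 1: Calculate posterior odds
Posterior odds = Prior odds × LR
               = 1.05 × 5.25
               = 5.51

Step 2: Convert to probability
P(A|E) = Posterior odds / (1 + Posterior odds)
       = 5.51 / (1 + 5.51)
       = 5.51 / 6.51
       = 0.8464

The evidence increased P(A) from 0.5122 to 0.8464.


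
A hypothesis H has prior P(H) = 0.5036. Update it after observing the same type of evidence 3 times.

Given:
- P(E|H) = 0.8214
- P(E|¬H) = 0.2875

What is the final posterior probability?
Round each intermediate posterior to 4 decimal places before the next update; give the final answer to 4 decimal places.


Sequential Bayesian updating:

Initial prior: P(H) = 0.5036

Update 1:
  P(E) = 0.8214 × 0.5036 + 0.2875 × 0.4964 = 0.41365704 + 0.14271500 = 0.55637204
  P(H|E) = 0.41365704 / 0.55637204 = 0.7435

Update 2:
  P(E) = 0.8214 × 0.7435 + 0.2875 × 0.2565 = 0.61071090 + 0.07374375 = 0.68445465
  P(H|E) = 0.61071090 / 0.68445465 = 0.8923

Update 3:
  P(E) = 0.8214 × 0.8923 + 0.2875 × 0.1077 = 0.73293522 + 0.03096375 = 0.76389897
  P(H|E) = 0.73293522 / 0.76389897 = 0.9595

Final posterior: 0.9595


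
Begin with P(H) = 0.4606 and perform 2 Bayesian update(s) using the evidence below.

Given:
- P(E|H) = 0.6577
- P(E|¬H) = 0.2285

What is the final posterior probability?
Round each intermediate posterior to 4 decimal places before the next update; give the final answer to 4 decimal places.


Sequential Bayesian updating:

Initial prior: P(H) = 0.4606

Update 1:
  P(E) = 0.6577 × 0.4606 + 0.2285 × 0.5394 = 0.30293662 + 0.12325290 = 0.42618952
  P(H|E) = 0.30293662 / 0.42618952 = 0.7108

Update 2:
  P(E) = 0.6577 × 0.7108 + 0.2285 × 0.2892 = 0.46749316 + 0.06608220 = 0.53357536
  P(H|E) = 0.46749316 / 0.53357536 = 0.8762

Final posterior: 0.8762


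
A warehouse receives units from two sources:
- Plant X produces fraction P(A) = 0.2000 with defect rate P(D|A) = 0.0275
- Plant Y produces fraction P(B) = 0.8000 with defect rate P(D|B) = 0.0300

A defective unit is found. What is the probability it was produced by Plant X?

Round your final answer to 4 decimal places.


Let A = from Plant X, D = defective

Given:
- P(A) = 0.2000, P(B) = 0.8000
- P(D|A) = 0.0275, P(D|B) = 0.0300

Step 1: Find P(D)
P(D) = P(D|A)P(A) + P(D|B)P(B)
     = 0.0275 × 0.2000 + 0.0300 × 0.8000
     = 0.00550000 + 0.02400000
     = 0.02950000

Step 2: Apply Bayes' theorem
P(A|D) = P(D|A)P(A) / P(D)
       = 0.00550000 / 0.02950000
       = 0.1864


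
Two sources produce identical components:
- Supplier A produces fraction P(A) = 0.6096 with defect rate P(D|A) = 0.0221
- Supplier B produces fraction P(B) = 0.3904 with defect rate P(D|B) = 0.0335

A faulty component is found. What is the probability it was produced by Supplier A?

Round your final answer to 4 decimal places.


Let A = from Supplier A, D = faulty

Given:
- P(A) = 0.6096, P(B) = 0.3904
- P(D|A) = 0.0221, P(D|B) = 0.0335

Step 1: Find P(D)
P(D) = P(D|A)P(A) + P(D|B)P(B)
     = 0.0221 × 0.6096 + 0.0335 × 0.3904
     = 0.01347216 + 0.01307840
     = 0.02655056

Step 2: Apply Bayes' theorem
P(A|D) = P(D|A)P(A) / P(D)
       = 0.01347216 / 0.02655056
       = 0.5074


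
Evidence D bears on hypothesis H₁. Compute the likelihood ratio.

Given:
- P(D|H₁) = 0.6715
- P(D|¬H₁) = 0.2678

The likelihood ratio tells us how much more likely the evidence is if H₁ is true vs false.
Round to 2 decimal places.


Likelihood Ratio (LR) = P(D|H₁) / P(D|¬H₁)

LR = 0.6715 / 0.2678
   = 2.51

The evidence is 2.51 times more likely if H₁ is true than if H₁ is false.
LR > 1, so observing D raises the odds in favor of H₁.


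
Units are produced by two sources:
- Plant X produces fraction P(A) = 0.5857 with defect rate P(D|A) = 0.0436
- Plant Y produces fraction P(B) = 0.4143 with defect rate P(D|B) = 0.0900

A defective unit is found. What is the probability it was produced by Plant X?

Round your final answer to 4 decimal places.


Let A = from Plant X, D = defective

Given:
- P(A) = 0.5857, P(B) = 0.4143
- P(D|A) = 0.0436, P(D|B) = 0.0900

Step 1: Find P(D)
P(D) = P(D|A)P(A) + P(D|B)P(B)
     = 0.0436 × 0.5857 + 0.0900 × 0.4143
     = 0.02553652 + 0.03728700
     = 0.06282352

Step 2: Apply Bayes' theorem
P(A|D) = P(D|A)P(A) / P(D)
       = 0.02553652 / 0.06282352
       = 0.4065


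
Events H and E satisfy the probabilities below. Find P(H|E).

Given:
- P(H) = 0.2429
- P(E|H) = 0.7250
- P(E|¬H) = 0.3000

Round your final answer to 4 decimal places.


Bayes' theorem: P(H|E) = P(E|H) × P(H) / P(E)

Step 1: Calculate P(E) using law of total probability
P(E) = P(E|H)P(H) + P(E|¬H)P(¬H)
     = 0.7250 × 0.2429 + 0.3000 × 0.7571
     = 0.17610250 + 0.22713000
     = 0.40323250

Step 2: Apply Bayes' theorem
P(H|E) = P(E|H) × P(H) / P(E)
       = 0.17610250 / 0.40323250
       = 0.4367


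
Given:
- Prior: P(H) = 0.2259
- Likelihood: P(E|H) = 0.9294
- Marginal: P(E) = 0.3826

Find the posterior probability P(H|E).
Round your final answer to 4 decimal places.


Using Bayes' theorem:

P(H|E) = P(E|H) × P(H) / P(E)
       = 0.9294 × 0.2259 / 0.3826
       = 0.20995146 / 0.3826
       = 0.5487

The evidence strengthens our belief in H.
Prior: 0.2259 → Posterior: 0.5487


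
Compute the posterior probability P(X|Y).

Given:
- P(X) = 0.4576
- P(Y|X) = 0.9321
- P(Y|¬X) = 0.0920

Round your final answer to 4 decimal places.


Bayes' theorem: P(X|Y) = P(Y|X) × P(X) / P(Y)

Step 1: Calculate P(Y) using law of total probability
P(Y) = P(Y|X)P(X) + P(Y|¬X)P(¬X)
     = 0.9321 × 0.4576 + 0.0920 × 0.5424
     = 0.42652896 + 0.04990080
     = 0.47642976

Step 2: Apply Bayes' theorem
P(X|Y) = P(Y|X) × P(X) / P(Y)
       = 0.42652896 / 0.47642976
       = 0.8953


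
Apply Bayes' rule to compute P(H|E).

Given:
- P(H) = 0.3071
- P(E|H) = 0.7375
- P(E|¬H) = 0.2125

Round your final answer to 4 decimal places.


Bayes' theorem: P(H|E) = P(E|H) × P(H) / P(E)

Step 1: Calculate P(E) using law of total probability
P(E) = P(E|H)P(H) + P(E|¬H)P(¬H)
     = 0.7375 × 0.3071 + 0.2125 × 0.6929
     = 0.22648625 + 0.14724125
     = 0.37372750

Step 2: Apply Bayes' theorem
P(H|E) = P(E|H) × P(H) / P(E)
       = 0.22648625 / 0.37372750
       = 0.6060


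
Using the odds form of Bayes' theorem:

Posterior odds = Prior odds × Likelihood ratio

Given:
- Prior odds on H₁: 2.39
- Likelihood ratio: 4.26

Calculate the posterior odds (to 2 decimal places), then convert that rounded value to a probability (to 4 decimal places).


Step 1: Calculate posterior odds
Posterior odds = Prior odds × LR
               = 2.39 × 4.26
               = 10.18

Step 2: Convert to probability
P(H₁|E) = Posterior odds / (1 + Posterior odds)
       = 10.18 / (1 + 10.18)
       = 10.18 / 11.18
       = 0.9106

The evidence increased P(H₁) from 0.7050 to 0.9106.


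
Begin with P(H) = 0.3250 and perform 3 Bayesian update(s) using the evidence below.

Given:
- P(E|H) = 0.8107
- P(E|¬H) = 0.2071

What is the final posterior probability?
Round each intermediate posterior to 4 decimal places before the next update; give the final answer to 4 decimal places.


Sequential Bayesian updating:

Initial prior: P(H) = 0.3250

Update 1:
  P(E) = 0.8107 × 0.3250 + 0.2071 × 0.6750 = 0.26347750 + 0.13979250 = 0.40327000
  P(H|E) = 0.26347750 / 0.40327000 = 0.6534

Update 2:
  P(E) = 0.8107 × 0.6534 + 0.2071 × 0.3466 = 0.52971138 + 0.07178086 = 0.60149224
  P(H|E) = 0.52971138 / 0.60149224 = 0.8807

Update 3:
  P(E) = 0.8107 × 0.8807 + 0.2071 × 0.1193 = 0.71398349 + 0.02470703 = 0.73869052
  P(H|E) = 0.71398349 / 0.73869052 = 0.9666

Final posterior: 0.9666


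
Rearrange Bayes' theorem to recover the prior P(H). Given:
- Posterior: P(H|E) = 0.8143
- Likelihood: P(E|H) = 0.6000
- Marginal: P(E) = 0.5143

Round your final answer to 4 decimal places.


From Bayes' theorem: P(H|E) = P(E|H) × P(H) / P(E)

Rearranging for P(H):
P(H) = P(H|E) × P(E) / P(E|H)
     = 0.8143 × 0.5143 / 0.6000
     = 0.41879449 / 0.6000
     = 0.6980


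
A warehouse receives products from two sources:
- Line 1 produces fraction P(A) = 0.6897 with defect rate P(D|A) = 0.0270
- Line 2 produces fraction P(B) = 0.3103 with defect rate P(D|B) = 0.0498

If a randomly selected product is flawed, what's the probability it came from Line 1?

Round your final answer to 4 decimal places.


Let A = from Line 1, D = flawed

Given:
- P(A) = 0.6897, P(B) = 0.3103
- P(D|A) = 0.0270, P(D|B) = 0.0498

Step 1: Find P(D)
P(D) = P(D|A)P(A) + P(D|B)P(B)
     = 0.0270 × 0.6897 + 0.0498 × 0.3103
     = 0.01862190 + 0.01545294
     = 0.03407484

Step 2: Apply Bayes' theorem
P(A|D) = P(D|A)P(A) / P(D)
       = 0.01862190 / 0.03407484
       = 0.5465


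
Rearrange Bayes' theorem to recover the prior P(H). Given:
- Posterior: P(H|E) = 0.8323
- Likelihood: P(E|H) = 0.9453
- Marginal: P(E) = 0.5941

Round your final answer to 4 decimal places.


From Bayes' theorem: P(H|E) = P(E|H) × P(H) / P(E)

Rearranging for P(H):
P(H) = P(H|E) × P(E) / P(E|H)
     = 0.8323 × 0.5941 / 0.9453
     = 0.49446943 / 0.9453
     = 0.5231


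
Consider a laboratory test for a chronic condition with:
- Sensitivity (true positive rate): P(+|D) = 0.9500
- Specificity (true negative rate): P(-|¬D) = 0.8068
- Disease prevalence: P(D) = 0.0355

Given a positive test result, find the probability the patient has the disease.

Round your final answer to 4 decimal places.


Let D = has disease, + = positive test

Given:
- P(D) = 0.0355 (prevalence)
- P(+|D) = 0.9500 (sensitivity)
- P(-|¬D) = 0.8068 (specificity)
- P(+|¬D) = 0.1932 (false positive rate = 1 - specificity)

Step 1: Find P(+)
P(+) = P(+|D)P(D) + P(+|¬D)P(¬D)
     = 0.9500 × 0.0355 + 0.1932 × 0.9645
     = 0.03372500 + 0.18634140
     = 0.22006640

Step 2: Apply Bayes' theorem for P(D|+)
P(D|+) = P(+|D)P(D) / P(+)
       = 0.03372500 / 0.22006640
       = 0.1532


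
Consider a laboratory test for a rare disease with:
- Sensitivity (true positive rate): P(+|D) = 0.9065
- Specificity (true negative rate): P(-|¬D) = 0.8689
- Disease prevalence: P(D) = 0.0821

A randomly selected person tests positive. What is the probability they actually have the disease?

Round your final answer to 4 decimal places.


Let D = has disease, + = positive test

Given:
- P(D) = 0.0821 (prevalence)
- P(+|D) = 0.9065 (sensitivity)
- P(-|¬D) = 0.8689 (specificity)
- P(+|¬D) = 0.1311 (false positive rate = 1 - specificity)

Step 1: Find P(+)
P(+) = P(+|D)P(D) + P(+|¬D)P(¬D)
     = 0.9065 × 0.0821 + 0.1311 × 0.9179
     = 0.07442365 + 0.12033669
     = 0.19476034

Step 2: Apply Bayes' theorem for P(D|+)
P(D|+) = P(+|D)P(D) / P(+)
       = 0.07442365 / 0.19476034
       = 0.3821


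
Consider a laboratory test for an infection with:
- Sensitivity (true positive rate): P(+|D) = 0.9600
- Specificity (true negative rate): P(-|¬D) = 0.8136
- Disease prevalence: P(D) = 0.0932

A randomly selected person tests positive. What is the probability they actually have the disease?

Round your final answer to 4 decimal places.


Let D = has disease, + = positive test

Given:
- P(D) = 0.0932 (prevalence)
- P(+|D) = 0.9600 (sensitivity)
- P(-|¬D) = 0.8136 (specificity)
- P(+|¬D) = 0.1864 (false positive rate = 1 - specificity)

Step 1: Find P(+)
P(+) = P(+|D)P(D) + P(+|¬D)P(¬D)
     = 0.9600 × 0.0932 + 0.1864 × 0.9068
     = 0.08947200 + 0.16902752
     = 0.25849952

Step 2: Apply Bayes' theorem for P(D|+)
P(D|+) = P(+|D)P(D) / P(+)
       = 0.08947200 / 0.25849952
       = 0.3461


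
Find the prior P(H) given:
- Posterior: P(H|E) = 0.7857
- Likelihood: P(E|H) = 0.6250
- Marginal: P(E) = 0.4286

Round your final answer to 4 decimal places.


From Bayes' theorem: P(H|E) = P(E|H) × P(H) / P(E)

Rearranging for P(H):
P(H) = P(H|E) × P(E) / P(E|H)
     = 0.7857 × 0.4286 / 0.6250
     = 0.33675102 / 0.6250
     = 0.5388


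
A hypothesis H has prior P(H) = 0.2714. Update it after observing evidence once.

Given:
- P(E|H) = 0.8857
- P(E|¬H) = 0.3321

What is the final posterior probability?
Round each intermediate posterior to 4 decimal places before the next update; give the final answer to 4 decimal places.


Sequential Bayesian updating:

Initial prior: P(H) = 0.2714

Update 1:
  P(E) = 0.8857 × 0.2714 + 0.3321 × 0.7286 = 0.24037898 + 0.24196806 = 0.48234704
  P(H|E) = 0.24037898 / 0.48234704 = 0.4984

Final posterior: 0.4984


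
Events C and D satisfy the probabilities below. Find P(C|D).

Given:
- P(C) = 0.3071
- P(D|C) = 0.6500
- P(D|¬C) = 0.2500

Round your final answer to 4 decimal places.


Bayes' theorem: P(C|D) = P(D|C) × P(C) / P(D)

Step 1: Calculate P(D) using law of total probability
P(D) = P(D|C)P(C) + P(D|¬C)P(¬C)
     = 0.6500 × 0.3071 + 0.2500 × 0.6929
     = 0.19961500 + 0.17322500
     = 0.37284000

Step 2: Apply Bayes' theorem
P(C|D) = P(D|C) × P(C) / P(D)
       = 0.19961500 / 0.37284000
       = 0.5354


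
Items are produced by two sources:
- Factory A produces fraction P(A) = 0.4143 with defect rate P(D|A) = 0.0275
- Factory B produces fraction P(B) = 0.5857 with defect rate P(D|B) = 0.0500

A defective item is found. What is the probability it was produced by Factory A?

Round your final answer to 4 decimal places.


Let A = from Factory A, D = defective

Given:
- P(A) = 0.4143, P(B) = 0.5857
- P(D|A) = 0.0275, P(D|B) = 0.0500

Step 1: Find P(D)
P(D) = P(D|A)P(A) + P(D|B)P(B)
     = 0.0275 × 0.4143 + 0.0500 × 0.5857
     = 0.01139325 + 0.02928500
     = 0.04067825

Step 2: Apply Bayes' theorem
P(A|D) = P(D|A)P(A) / P(D)
       = 0.01139325 / 0.04067825
       = 0.2801


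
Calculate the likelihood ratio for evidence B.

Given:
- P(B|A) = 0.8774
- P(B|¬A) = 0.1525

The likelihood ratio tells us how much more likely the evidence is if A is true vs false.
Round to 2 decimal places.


Likelihood Ratio (LR) = P(B|A) / P(B|¬A)

LR = 0.8774 / 0.1525
   = 5.75

The evidence is 5.75 times more likely if A is true than if A is false.
Since LR > 1, the evidence supports A over ¬A.


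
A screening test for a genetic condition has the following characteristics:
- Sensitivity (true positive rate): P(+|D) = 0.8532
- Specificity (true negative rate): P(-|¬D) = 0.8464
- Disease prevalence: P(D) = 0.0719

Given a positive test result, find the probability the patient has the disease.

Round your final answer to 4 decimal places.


Let D = has disease, + = positive test

Given:
- P(D) = 0.0719 (prevalence)
- P(+|D) = 0.8532 (sensitivity)
- P(-|¬D) = 0.8464 (specificity)
- P(+|¬D) = 0.1536 (false positive rate = 1 - specificity)

Step 1: Find P(+)
P(+) = P(+|D)P(D) + P(+|¬D)P(¬D)
     = 0.8532 × 0.0719 + 0.1536 × 0.9281
     = 0.06134508 + 0.14255616
     = 0.20390124

Step 2: Apply Bayes' theorem for P(D|+)
P(D|+) = P(+|D)P(D) / P(+)
       = 0.06134508 / 0.20390124
       = 0.3009


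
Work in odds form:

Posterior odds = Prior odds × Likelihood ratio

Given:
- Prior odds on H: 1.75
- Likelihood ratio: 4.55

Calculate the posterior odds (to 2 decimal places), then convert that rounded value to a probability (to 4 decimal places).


Step 1: Calculate posterior odds
Posterior odds = Prior odds × LR
               = 1.75 × 4.55
               = 7.96

Step 2: Convert to probability
P(H|E) = Posterior odds / (1 + Posterior odds)
       = 7.96 / (1 + 7.96)
       = 7.96 / 8.96
       = 0.8884

The evidence increased P(H) from 0.6364 to 0.8884.


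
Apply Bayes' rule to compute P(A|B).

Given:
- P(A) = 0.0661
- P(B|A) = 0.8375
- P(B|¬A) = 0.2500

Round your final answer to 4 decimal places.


Bayes' theorem: P(A|B) = P(B|A) × P(A) / P(B)

Step 1: Calculate P(B) using law of total probability
P(B) = P(B|A)P(A) + P(B|¬A)P(¬A)
     = 0.8375 × 0.0661 + 0.2500 × 0.9339
     = 0.05535875 + 0.23347500
     = 0.28883375

Step 2: Apply Bayes' theorem
P(A|B) = P(B|A) × P(A) / P(B)
       = 0.05535875 / 0.28883375
       = 0.1917


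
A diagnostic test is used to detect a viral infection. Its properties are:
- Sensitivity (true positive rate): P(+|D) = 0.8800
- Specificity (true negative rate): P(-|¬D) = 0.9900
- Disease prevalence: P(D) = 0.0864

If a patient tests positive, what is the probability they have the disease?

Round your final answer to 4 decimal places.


Let D = has disease, + = positive test

Given:
- P(D) = 0.0864 (prevalence)
- P(+|D) = 0.8800 (sensitivity)
- P(-|¬D) = 0.9900 (specificity)
- P(+|¬D) = 0.0100 (false positive rate = 1 - specificity)

Step 1: Find P(+)
P(+) = P(+|D)P(D) + P(+|¬D)P(¬D)
     = 0.8800 × 0.0864 + 0.0100 × 0.9136
     = 0.07603200 + 0.00913600
     = 0.08516800

Step 2: Apply Bayes' theorem for P(D|+)
P(D|+) = P(+|D)P(D) / P(+)
       = 0.07603200 / 0.08516800
       = 0.8927


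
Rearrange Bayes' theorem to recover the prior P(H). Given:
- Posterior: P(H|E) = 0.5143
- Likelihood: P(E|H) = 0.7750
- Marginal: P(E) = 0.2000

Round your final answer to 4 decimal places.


From Bayes' theorem: P(H|E) = P(E|H) × P(H) / P(E)

Rearranging for P(H):
P(H) = P(H|E) × P(E) / P(E|H)
     = 0.5143 × 0.2000 / 0.7750
     = 0.10286000 / 0.7750
     = 0.1327


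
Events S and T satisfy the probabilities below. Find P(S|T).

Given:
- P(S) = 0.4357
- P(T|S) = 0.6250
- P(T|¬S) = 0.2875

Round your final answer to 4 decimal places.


Bayes' theorem: P(S|T) = P(T|S) × P(S) / P(T)

Step 1: Calculate P(T) using law of total probability
P(T) = P(T|S)P(S) + P(T|¬S)P(¬S)
     = 0.6250 × 0.4357 + 0.2875 × 0.5643
     = 0.27231250 + 0.16223625
     = 0.43454875

Step 2: Apply Bayes' theorem
P(S|T) = P(T|S) × P(S) / P(T)
       = 0.27231250 / 0.43454875
       = 0.6267


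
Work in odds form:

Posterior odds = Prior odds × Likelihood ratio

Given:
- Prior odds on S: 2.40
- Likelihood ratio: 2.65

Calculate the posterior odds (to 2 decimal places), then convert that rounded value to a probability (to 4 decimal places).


Step 1: Calculate posterior odds
Posterior odds = Prior odds × LR
               = 2.40 × 2.65
               = 6.36

Step 2: Convert to probability
P(S|E) = Posterior odds / (1 + Posterior odds)
       = 6.36 / (1 + 6.36)
       = 6.36 / 7.36
       = 0.8641

The evidence increased P(S) from 0.7059 to 0.8641.


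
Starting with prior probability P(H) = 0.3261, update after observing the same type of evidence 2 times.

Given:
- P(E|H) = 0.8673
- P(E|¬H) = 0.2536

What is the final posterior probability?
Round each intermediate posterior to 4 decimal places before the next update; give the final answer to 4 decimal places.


Sequential Bayesian updating:

Initial prior: P(H) = 0.3261

Update 1:
  P(E) = 0.8673 × 0.3261 + 0.2536 × 0.6739 = 0.28282653 + 0.17090104 = 0.45372757
  P(H|E) = 0.28282653 / 0.45372757 = 0.6233

Update 2:
  P(E) = 0.8673 × 0.6233 + 0.2536 × 0.3767 = 0.54058809 + 0.09553112 = 0.63611921
  P(H|E) = 0.54058809 / 0.63611921 = 0.8498

Final posterior: 0.8498


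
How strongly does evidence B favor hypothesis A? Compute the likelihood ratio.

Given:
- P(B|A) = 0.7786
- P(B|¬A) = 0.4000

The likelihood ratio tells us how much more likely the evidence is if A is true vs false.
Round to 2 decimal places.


Likelihood Ratio (LR) = P(B|A) / P(B|¬A)

LR = 0.7786 / 0.4000
   = 1.95

The evidence is 1.95 times more likely if A is true than if A is false.
Since LR > 1, the evidence supports A over ¬A.


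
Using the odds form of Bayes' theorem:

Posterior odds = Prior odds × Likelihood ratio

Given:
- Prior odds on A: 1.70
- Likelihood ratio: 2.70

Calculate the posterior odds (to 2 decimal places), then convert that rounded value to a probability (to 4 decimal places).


Step 1: Calculate posterior odds
Posterior odds = Prior odds × LR
               = 1.70 × 2.70
               = 4.59

Step 2: Convert to probability
P(A|E) = Posterior odds / (1 + Posterior odds)
       = 4.59 / (1 + 4.59)
       = 4.59 / 5.59
       = 0.8211

The evidence increased P(A) from 0.6296 to 0.8211.


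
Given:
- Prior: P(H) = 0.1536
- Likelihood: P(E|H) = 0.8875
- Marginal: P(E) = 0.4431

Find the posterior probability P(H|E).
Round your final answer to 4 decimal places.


Using Bayes' theorem:

P(H|E) = P(E|H) × P(H) / P(E)
       = 0.8875 × 0.1536 / 0.4431
       = 0.13632000 / 0.4431
       = 0.3077

The evidence strengthens our belief in H.
Prior: 0.1536 → Posterior: 0.3077


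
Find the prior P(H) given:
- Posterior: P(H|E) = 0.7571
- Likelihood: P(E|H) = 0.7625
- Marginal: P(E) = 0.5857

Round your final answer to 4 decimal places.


From Bayes' theorem: P(H|E) = P(E|H) × P(H) / P(E)

Rearranging for P(H):
P(H) = P(H|E) × P(E) / P(E|H)
     = 0.7571 × 0.5857 / 0.7625
     = 0.44343347 / 0.7625
     = 0.5816


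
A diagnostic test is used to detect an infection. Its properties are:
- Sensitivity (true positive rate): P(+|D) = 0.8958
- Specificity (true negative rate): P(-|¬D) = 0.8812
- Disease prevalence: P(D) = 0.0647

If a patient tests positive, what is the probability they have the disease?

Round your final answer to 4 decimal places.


Let D = has disease, + = positive test

Given:
- P(D) = 0.0647 (prevalence)
- P(+|D) = 0.8958 (sensitivity)
- P(-|¬D) = 0.8812 (specificity)
- P(+|¬D) = 0.1188 (false positive rate = 1 - specificity)

Step 1: Find P(+)
P(+) = P(+|D)P(D) + P(+|¬D)P(¬D)
     = 0.8958 × 0.0647 + 0.1188 × 0.9353
     = 0.05795826 + 0.11111364
     = 0.16907190

Step 2: Apply Bayes' theorem for P(D|+)
P(D|+) = P(+|D)P(D) / P(+)
       = 0.05795826 / 0.16907190
       = 0.3428


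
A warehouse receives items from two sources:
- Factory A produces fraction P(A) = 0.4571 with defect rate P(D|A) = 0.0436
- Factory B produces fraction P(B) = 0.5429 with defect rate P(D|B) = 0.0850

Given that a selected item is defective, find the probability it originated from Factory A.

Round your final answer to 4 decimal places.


Let A = from Factory A, D = defective

Given:
- P(A) = 0.4571, P(B) = 0.5429
- P(D|A) = 0.0436, P(D|B) = 0.0850

Step 1: Find P(D)
P(D) = P(D|A)P(A) + P(D|B)P(B)
     = 0.0436 × 0.4571 + 0.0850 × 0.5429
     = 0.01992956 + 0.04614650
     = 0.06607606

Step 2: Apply Bayes' theorem
P(A|D) = P(D|A)P(A) / P(D)
       = 0.01992956 / 0.06607606
       = 0.3016


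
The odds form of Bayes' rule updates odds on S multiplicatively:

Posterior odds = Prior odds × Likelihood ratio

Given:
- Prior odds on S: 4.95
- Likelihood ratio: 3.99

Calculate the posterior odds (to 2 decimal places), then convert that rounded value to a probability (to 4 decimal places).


Step 1: Calculate posterior odds
Posterior odds = Prior odds × LR
               = 4.95 × 3.99
               = 19.75

Step 2: Convert to probability
P(S|E) = Posterior odds / (1 + Posterior odds)
       = 19.75 / (1 + 19.75)
       = 19.75 / 20.75
       = 0.9518

The evidence increased P(S) from 0.8319 to 0.9518.


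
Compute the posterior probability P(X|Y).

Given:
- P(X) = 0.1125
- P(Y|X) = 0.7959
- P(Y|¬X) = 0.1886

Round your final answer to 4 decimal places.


Bayes' theorem: P(X|Y) = P(Y|X) × P(X) / P(Y)

Step 1: Calculate P(Y) using law of total probability
P(Y) = P(Y|X)P(X) + P(Y|¬X)P(¬X)
     = 0.7959 × 0.1125 + 0.1886 × 0.8875
     = 0.08953875 + 0.16738250
     = 0.25692125

Step 2: Apply Bayes' theorem
P(X|Y) = P(Y|X) × P(X) / P(Y)
       = 0.08953875 / 0.25692125
       = 0.3485


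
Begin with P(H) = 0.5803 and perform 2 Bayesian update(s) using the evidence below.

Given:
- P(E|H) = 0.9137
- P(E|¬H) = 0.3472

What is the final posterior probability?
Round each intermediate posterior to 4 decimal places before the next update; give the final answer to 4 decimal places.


Sequential Bayesian updating:

Initial prior: P(H) = 0.5803

Update 1:
  P(E) = 0.9137 × 0.5803 + 0.3472 × 0.4197 = 0.53022011 + 0.14571984 = 0.67593995
  P(H|E) = 0.53022011 / 0.67593995 = 0.7844

Update 2:
  P(E) = 0.9137 × 0.7844 + 0.3472 × 0.2156 = 0.71670628 + 0.07485632 = 0.79156260
  P(H|E) = 0.71670628 / 0.79156260 = 0.9054

Final posterior: 0.9054


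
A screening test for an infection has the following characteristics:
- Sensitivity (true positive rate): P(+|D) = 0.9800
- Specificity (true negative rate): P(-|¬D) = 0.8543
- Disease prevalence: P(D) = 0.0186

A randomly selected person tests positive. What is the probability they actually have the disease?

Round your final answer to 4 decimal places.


Let D = has disease, + = positive test

Given:
- P(D) = 0.0186 (prevalence)
- P(+|D) = 0.9800 (sensitivity)
- P(-|¬D) = 0.8543 (specificity)
- P(+|¬D) = 0.1457 (false positive rate = 1 - specificity)

Step 1: Find P(+)
P(+) = P(+|D)P(D) + P(+|¬D)P(¬D)
     = 0.9800 × 0.0186 + 0.1457 × 0.9814
     = 0.01822800 + 0.14298998
     = 0.16121798

Step 2: Apply Bayes' theorem for P(D|+)
P(D|+) = P(+|D)P(D) / P(+)
       = 0.01822800 / 0.16121798
       = 0.1131


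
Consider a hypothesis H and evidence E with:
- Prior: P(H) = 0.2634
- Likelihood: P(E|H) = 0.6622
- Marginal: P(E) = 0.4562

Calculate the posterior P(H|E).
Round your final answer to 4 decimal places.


Using Bayes' theorem:

P(H|E) = P(E|H) × P(H) / P(E)
       = 0.6622 × 0.2634 / 0.4562
       = 0.17442348 / 0.4562
       = 0.3823

The evidence strengthens our belief in H.
Prior: 0.2634 → Posterior: 0.3823


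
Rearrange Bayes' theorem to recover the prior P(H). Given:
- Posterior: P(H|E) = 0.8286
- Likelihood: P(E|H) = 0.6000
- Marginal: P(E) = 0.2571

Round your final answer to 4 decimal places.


From Bayes' theorem: P(H|E) = P(E|H) × P(H) / P(E)

Rearranging for P(H):
P(H) = P(H|E) × P(E) / P(E|H)
     = 0.8286 × 0.2571 / 0.6000
     = 0.21303306 / 0.6000
     = 0.3551


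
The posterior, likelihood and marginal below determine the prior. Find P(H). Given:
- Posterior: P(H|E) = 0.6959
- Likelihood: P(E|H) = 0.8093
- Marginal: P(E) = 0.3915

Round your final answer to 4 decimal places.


From Bayes' theorem: P(H|E) = P(E|H) × P(H) / P(E)

Rearranging for P(H):
P(H) = P(H|E) × P(E) / P(E|H)
     = 0.6959 × 0.3915 / 0.8093
     = 0.27244485 / 0.8093
     = 0.3366


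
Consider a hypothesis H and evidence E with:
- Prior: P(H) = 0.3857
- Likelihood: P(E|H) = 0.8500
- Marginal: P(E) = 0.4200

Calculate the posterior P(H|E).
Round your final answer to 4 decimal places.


Using Bayes' theorem:

P(H|E) = P(E|H) × P(H) / P(E)
       = 0.8500 × 0.3857 / 0.4200
       = 0.32784500 / 0.4200
       = 0.7806

The evidence strengthens our belief in H.
Prior: 0.3857 → Posterior: 0.7806


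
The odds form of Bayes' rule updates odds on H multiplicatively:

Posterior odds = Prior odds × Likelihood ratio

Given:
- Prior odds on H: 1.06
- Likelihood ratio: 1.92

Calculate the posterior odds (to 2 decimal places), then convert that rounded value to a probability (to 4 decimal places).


Step 1: Calculate posterior odds
Posterior odds = Prior odds × LR
               = 1.06 × 1.92
               = 2.04

Step 2: Convert to probability
P(H|E) = Posterior odds / (1 + Posterior odds)
       = 2.04 / (1 + 2.04)
       = 2.04 / 3.04
       = 0.6711

The evidence increased P(H) from 0.5146 to 0.6711.


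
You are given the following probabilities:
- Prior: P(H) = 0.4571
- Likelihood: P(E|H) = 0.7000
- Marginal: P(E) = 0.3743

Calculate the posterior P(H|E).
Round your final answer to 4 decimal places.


Using Bayes' theorem:

P(H|E) = P(E|H) × P(H) / P(E)
       = 0.7000 × 0.4571 / 0.3743
       = 0.31997000 / 0.3743
       = 0.8548

The evidence strengthens our belief in H.
Prior: 0.4571 → Posterior: 0.8548


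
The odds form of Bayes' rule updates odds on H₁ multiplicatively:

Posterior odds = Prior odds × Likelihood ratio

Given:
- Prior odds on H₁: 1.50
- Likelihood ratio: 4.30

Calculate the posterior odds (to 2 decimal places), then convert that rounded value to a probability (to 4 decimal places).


Step 1: Calculate posterior odds
Posterior odds = Prior odds × LR
               = 1.50 × 4.30
               = 6.45

Step 2: Convert to probability
P(H₁|E) = Posterior odds / (1 + Posterior odds)
       = 6.45 / (1 + 6.45)
       = 6.45 / 7.45
       = 0.8658

The evidence increased P(H₁) from 0.6000 to 0.8658.


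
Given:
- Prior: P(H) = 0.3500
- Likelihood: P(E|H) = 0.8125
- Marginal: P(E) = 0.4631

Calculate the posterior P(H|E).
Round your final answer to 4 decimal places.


Using Bayes' theorem:

P(H|E) = P(E|H) × P(H) / P(E)
       = 0.8125 × 0.3500 / 0.4631
       = 0.28437500 / 0.4631
       = 0.6141

The evidence strengthens our belief in H.
Prior: 0.3500 → Posterior: 0.6141


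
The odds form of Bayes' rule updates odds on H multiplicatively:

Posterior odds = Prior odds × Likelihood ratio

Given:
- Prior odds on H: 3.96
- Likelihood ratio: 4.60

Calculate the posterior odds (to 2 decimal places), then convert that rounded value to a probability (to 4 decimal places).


Step 1: Calculate posterior odds
Posterior odds = Prior odds × LR
               = 3.96 × 4.60
               = 18.22

Step 2: Convert to probability
P(H|E) = Posterior odds / (1 + Posterior odds)
       = 18.22 / (1 + 18.22)
       = 18.22 / 19.22
       = 0.9480

The evidence increased P(H) from 0.7984 to 0.9480.


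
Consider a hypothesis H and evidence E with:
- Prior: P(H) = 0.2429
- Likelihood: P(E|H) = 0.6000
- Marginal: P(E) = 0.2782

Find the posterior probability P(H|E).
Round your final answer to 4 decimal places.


Using Bayes' theorem:

P(H|E) = P(E|H) × P(H) / P(E)
       = 0.6000 × 0.2429 / 0.2782
       = 0.14574000 / 0.2782
       = 0.5239

The evidence strengthens our belief in H.
Prior: 0.2429 → Posterior: 0.5239


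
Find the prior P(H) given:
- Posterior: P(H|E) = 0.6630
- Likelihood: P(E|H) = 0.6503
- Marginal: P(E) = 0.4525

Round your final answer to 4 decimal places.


From Bayes' theorem: P(H|E) = P(E|H) × P(H) / P(E)

Rearranging for P(H):
P(H) = P(H|E) × P(E) / P(E|H)
     = 0.6630 × 0.4525 / 0.6503
     = 0.30000750 / 0.6503
     = 0.4613


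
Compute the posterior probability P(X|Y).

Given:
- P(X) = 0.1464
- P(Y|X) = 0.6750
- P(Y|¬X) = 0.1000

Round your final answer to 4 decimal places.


Bayes' theorem: P(X|Y) = P(Y|X) × P(X) / P(Y)

Step 1: Calculate P(Y) using law of total probability
P(Y) = P(Y|X)P(X) + P(Y|¬X)P(¬X)
     = 0.6750 × 0.1464 + 0.1000 × 0.8536
     = 0.09882000 + 0.08536000
     = 0.18418000

Step 2: Apply Bayes' theorem
P(X|Y) = P(Y|X) × P(X) / P(Y)
       = 0.09882000 / 0.18418000
       = 0.5365


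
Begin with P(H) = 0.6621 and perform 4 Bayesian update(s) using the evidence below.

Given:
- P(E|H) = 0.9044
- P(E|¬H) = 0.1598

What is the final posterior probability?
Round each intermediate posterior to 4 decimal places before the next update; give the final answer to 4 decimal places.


Sequential Bayesian updating:

Initial prior: P(H) = 0.6621

Update 1:
  P(E) = 0.9044 × 0.6621 + 0.1598 × 0.3379 = 0.59880324 + 0.05399642 = 0.65279966
  P(H|E) = 0.59880324 / 0.65279966 = 0.9173

Update 2:
  P(E) = 0.9044 × 0.9173 + 0.1598 × 0.0827 = 0.82960612 + 0.01321546 = 0.84282158
  P(H|E) = 0.82960612 / 0.84282158 = 0.9843

Update 3:
  P(E) = 0.9044 × 0.9843 + 0.1598 × 0.0157 = 0.89020092 + 0.00250886 = 0.89270978
  P(H|E) = 0.89020092 / 0.89270978 = 0.9972

Update 4:
  P(E) = 0.9044 × 0.9972 + 0.1598 × 0.0028 = 0.90186768 + 0.00044744 = 0.90231512
  P(H|E) = 0.90186768 / 0.90231512 = 0.9995

Final posterior: 0.9995


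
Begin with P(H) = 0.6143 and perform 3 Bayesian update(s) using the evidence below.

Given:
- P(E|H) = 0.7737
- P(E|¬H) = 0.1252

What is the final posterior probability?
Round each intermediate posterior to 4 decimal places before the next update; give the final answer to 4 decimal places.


Sequential Bayesian updating:

Initial prior: P(H) = 0.6143

Update 1:
  P(E) = 0.7737 × 0.6143 + 0.1252 × 0.3857 = 0.47528391 + 0.04828964 = 0.52357355
  P(H|E) = 0.47528391 / 0.52357355 = 0.9078

Update 2:
  P(E) = 0.7737 × 0.9078 + 0.1252 × 0.0922 = 0.70236486 + 0.01154344 = 0.71390830
  P(H|E) = 0.70236486 / 0.71390830 = 0.9838

Update 3:
  P(E) = 0.7737 × 0.9838 + 0.1252 × 0.0162 = 0.76116606 + 0.00202824 = 0.76319430
  P(H|E) = 0.76116606 / 0.76319430 = 0.9973

Final posterior: 0.9973


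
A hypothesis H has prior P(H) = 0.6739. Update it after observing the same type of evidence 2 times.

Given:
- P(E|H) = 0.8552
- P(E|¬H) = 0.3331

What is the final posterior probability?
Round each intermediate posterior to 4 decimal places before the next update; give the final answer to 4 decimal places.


Sequential Bayesian updating:

Initial prior: P(H) = 0.6739

Update 1:
  P(E) = 0.8552 × 0.6739 + 0.3331 × 0.3261 = 0.57631928 + 0.10862391 = 0.68494319
  P(H|E) = 0.57631928 / 0.68494319 = 0.8414

Update 2:
  P(E) = 0.8552 × 0.8414 + 0.3331 × 0.1586 = 0.71956528 + 0.05282966 = 0.77239494
  P(H|E) = 0.71956528 / 0.77239494 = 0.9316

Final posterior: 0.9316


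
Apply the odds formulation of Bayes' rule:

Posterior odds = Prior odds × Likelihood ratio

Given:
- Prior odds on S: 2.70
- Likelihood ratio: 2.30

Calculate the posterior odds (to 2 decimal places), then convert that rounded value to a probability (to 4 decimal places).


Step 1: Calculate posterior odds
Posterior odds = Prior odds × LR
               = 2.70 × 2.30
               = 6.21

Step 2: Convert to probability
P(S|E) = Posterior odds / (1 + Posterior odds)
       = 6.21 / (1 + 6.21)
       = 6.21 / 7.21
       = 0.8613

The evidence increased P(S) from 0.7297 to 0.8613.


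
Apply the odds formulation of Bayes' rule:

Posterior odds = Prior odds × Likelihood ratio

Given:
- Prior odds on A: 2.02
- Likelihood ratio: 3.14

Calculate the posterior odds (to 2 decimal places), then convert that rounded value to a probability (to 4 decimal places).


Step 1: Calculate posterior odds
Posterior odds = Prior odds × LR
               = 2.02 × 3.14
               = 6.34

Step 2: Convert to probability
P(A|E) = Posterior odds / (1 + Posterior odds)
       = 6.34 / (1 + 6.34)
       = 6.34 / 7.34
       = 0.8638

The evidence increased P(A) from 0.6689 to 0.8638.


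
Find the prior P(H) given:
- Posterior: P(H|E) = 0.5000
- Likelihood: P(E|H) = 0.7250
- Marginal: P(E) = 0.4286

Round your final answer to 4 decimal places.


From Bayes' theorem: P(H|E) = P(E|H) × P(H) / P(E)

Rearranging for P(H):
P(H) = P(H|E) × P(E) / P(E|H)
     = 0.5000 × 0.4286 / 0.7250
     = 0.21430000 / 0.7250
     = 0.2956


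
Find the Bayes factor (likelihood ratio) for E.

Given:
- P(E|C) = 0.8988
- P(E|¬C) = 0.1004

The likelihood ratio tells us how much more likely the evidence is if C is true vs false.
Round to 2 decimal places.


Likelihood Ratio (LR) = P(E|C) / P(E|¬C)

LR = 0.8988 / 0.1004
   = 8.95

The evidence is 8.95 times more likely if C is true than if C is false.
LR > 1, so observing E raises the odds in favor of C.
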